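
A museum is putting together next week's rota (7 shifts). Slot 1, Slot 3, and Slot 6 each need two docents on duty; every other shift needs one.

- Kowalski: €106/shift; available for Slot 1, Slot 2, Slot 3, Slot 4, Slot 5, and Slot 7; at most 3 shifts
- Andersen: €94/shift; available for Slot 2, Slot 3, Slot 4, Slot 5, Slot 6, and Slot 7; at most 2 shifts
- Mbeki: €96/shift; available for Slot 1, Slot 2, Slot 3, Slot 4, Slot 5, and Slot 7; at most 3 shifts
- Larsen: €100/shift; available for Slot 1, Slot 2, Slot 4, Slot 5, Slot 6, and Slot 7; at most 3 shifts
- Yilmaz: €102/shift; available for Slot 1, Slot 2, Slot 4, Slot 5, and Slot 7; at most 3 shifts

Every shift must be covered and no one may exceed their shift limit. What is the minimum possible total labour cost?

€980

Slot 6 can only be covered by Andersen and Larsen, so that assignment is forced.
Picking the cheapest available docent for each shift independently would cost €956, but that ignores the shift limits.
An optimal schedule: Slot 1→Larsen+Yilmaz, Slot 2→Mbeki, Slot 3→Andersen+Mbeki, Slot 4→Mbeki, Slot 5→Larsen, Slot 6→Andersen+Larsen, Slot 7→Yilmaz.
Total: 100 + 102 + 96 + 94 + 96 + 96 + 100 + 94 + 100 + 102 = €980.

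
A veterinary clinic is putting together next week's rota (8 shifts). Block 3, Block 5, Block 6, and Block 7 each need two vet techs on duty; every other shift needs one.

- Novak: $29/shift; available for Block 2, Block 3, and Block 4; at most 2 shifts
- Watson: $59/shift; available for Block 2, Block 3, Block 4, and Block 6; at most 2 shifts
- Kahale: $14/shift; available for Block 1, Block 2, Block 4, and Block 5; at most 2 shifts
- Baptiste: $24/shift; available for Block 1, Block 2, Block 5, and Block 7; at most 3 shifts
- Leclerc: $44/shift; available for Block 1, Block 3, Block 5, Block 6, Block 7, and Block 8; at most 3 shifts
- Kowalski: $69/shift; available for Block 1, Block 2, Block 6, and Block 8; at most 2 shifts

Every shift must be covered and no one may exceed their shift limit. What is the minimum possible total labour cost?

$408

Block 7 can only be covered by Baptiste and Leclerc, so that assignment is forced.
Picking the cheapest available vet tech for each shift independently would cost $368, but that ignores the shift limits.
An optimal schedule: Block 1→Kahale, Block 2→Baptiste, Block 3→Novak+Watson, Block 4→Novak, Block 5→Kahale+Baptiste, Block 6→Watson+Leclerc, Block 7→Baptiste+Leclerc, Block 8→Leclerc.
Total: 14 + 24 + 29 + 59 + 29 + 14 + 24 + 59 + 44 + 24 + 44 + 44 = $408.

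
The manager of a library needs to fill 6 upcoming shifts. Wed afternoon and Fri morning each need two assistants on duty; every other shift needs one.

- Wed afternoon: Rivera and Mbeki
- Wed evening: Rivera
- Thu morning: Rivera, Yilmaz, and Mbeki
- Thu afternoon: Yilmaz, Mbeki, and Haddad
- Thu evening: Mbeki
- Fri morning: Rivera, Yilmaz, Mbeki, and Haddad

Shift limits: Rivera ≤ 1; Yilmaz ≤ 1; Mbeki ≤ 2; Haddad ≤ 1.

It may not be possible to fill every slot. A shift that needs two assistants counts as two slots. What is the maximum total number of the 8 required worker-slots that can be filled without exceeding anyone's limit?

Total capacity across all assistants is 1+1+2+1 = 5, and 8 slots are needed, so at most 5 can be filled.
An assignment achieving 5: Wed afternoon→Mbeki, Wed evening→Rivera, Thu morning→Yilmaz, Thu afternoon→Haddad, Thu evening→Mbeki.
Loads: Rivera 1/1, Yilmaz 1/1, Mbeki 2/2, Haddad 1/1.

5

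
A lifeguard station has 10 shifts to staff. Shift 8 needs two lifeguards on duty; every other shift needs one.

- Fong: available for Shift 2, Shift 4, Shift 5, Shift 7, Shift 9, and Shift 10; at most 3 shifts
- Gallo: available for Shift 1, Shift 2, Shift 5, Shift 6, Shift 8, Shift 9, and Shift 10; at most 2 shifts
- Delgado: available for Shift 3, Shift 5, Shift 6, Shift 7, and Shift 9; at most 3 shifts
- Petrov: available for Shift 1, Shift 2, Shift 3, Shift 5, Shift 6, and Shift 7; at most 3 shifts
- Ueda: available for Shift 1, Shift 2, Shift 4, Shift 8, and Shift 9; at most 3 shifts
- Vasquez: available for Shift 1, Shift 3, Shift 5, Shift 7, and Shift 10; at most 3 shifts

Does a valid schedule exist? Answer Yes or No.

Shift 8 can only be covered by Gallo and Ueda, so that assignment is forced.
One valid schedule: Shift 1→Petrov, Shift 2→Fong, Shift 3→Delgado, Shift 4→Fong, Shift 5→Petrov, Shift 6→Gallo, Shift 7→Delgado, Shift 8→Gallo+Ueda, Shift 9→Delgado, Shift 10→Fong.
Loads: Fong 3/3, Gallo 2/2, Delgado 3/3, Petrov 2/3, Ueda 1/3, Vasquez 0/3 — all within limits.

Yes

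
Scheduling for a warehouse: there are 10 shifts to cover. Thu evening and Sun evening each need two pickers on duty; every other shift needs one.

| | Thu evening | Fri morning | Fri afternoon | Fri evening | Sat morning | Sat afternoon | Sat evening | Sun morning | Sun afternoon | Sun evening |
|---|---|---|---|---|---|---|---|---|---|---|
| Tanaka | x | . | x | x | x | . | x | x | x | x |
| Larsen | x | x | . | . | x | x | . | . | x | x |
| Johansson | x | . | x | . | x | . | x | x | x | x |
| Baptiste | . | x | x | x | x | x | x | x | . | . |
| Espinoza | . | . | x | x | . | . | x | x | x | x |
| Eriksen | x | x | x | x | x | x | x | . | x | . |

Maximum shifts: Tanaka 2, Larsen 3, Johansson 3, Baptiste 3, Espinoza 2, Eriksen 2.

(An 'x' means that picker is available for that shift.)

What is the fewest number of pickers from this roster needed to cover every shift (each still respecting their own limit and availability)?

5

12 slots to fill and no one can take more than 3, so at least ⌈12/3⌉ = 4 pickers are needed.
Any 4 pickers together have capacity at most 3+3+3+2 = 11 < 12 slots, so 4 can never suffice.
Tanaka, Larsen, Johansson, Baptiste, and Espinoza alone can cover everything: Thu evening→Tanaka+Larsen, Fri morning→Larsen, Fri afternoon→Johansson, Fri evening→Tanaka, Sat morning→Johansson, Sat afternoon→Larsen, Sat evening→Baptiste, Sun morning→Baptiste, Sun afternoon→Espinoza, Sun evening→Johansson+Espinoza.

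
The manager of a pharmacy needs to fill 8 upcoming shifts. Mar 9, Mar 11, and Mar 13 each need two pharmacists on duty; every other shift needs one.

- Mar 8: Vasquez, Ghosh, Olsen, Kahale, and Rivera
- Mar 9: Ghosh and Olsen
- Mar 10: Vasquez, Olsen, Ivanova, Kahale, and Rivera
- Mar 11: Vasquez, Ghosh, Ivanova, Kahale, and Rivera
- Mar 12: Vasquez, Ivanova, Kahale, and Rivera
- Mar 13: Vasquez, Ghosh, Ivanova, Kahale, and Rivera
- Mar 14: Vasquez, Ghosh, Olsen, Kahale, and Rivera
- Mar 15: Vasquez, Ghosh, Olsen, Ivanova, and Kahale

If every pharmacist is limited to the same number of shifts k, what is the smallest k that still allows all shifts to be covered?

With 6 pharmacists and 11 worker-slots to fill, someone must work at least ⌈11/6⌉ = 2 shifts, so k ≥ 2.
k = 2 works: Mar 8→Vasquez, Mar 9→Ghosh+Olsen, Mar 10→Olsen, Mar 11→Ivanova+Kahale, Mar 12→Vasquez, Mar 13→Kahale+Rivera, Mar 14→Ghosh, Mar 15→Ivanova.
Loads: Vasquez 2, Ghosh 2, Olsen 2, Ivanova 2, Kahale 2, Rivera 1 — all ≤ 2.

2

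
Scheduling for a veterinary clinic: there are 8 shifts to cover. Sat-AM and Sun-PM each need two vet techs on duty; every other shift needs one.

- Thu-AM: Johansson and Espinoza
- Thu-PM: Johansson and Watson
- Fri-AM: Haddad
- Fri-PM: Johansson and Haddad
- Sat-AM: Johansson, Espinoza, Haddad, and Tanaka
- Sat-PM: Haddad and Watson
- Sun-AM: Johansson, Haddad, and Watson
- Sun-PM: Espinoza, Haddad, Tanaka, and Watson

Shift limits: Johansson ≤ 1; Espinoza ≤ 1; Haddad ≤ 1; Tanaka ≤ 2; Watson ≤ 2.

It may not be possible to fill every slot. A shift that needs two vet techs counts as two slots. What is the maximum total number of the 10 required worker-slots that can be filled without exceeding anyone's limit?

Total capacity across all vet techs is 1+1+1+2+2 = 7, and 10 slots are needed, so at most 7 can be filled.
An assignment achieving 7: Thu-AM→Johansson, Thu-PM→Watson, Fri-AM→Haddad, Sat-AM→Espinoza+Tanaka, Sat-PM→Watson, Sun-PM→Tanaka.
Loads: Johansson 1/1, Espinoza 1/1, Haddad 1/1, Tanaka 2/2, Watson 2/2.

7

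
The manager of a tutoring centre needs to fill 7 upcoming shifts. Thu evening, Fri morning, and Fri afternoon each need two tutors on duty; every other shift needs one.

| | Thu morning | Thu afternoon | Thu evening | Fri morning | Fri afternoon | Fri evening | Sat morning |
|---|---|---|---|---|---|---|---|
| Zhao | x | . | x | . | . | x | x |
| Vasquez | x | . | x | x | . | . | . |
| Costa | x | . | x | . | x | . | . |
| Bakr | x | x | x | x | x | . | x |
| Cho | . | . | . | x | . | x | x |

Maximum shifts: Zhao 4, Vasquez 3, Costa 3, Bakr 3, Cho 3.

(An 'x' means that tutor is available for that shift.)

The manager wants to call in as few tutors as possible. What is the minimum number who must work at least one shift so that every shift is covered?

4

10 slots to fill and no one can take more than 4, so at least ⌈10/4⌉ = 3 tutors are needed.
No set of 3 tutors can cover every shift (each such set leaves at least one shift with no one available or exceeds a cap).
Zhao, Vasquez, Costa, and Bakr alone can cover everything: Thu morning→Zhao, Thu afternoon→Bakr, Thu evening→Zhao+Vasquez, Fri morning→Vasquez+Bakr, Fri afternoon→Costa+Bakr, Fri evening→Zhao, Sat morning→Zhao.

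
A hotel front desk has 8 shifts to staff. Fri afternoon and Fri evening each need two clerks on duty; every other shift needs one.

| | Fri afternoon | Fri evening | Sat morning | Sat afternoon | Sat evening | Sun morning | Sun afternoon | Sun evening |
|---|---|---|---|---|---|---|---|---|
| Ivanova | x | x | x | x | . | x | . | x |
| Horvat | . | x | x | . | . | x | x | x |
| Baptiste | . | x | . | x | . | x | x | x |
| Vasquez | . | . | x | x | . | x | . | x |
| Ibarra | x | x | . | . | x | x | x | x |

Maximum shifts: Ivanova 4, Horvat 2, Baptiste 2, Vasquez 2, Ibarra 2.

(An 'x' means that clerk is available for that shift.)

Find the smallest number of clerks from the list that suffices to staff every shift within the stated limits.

10 slots to fill and no one can take more than 4, so at least ⌈10/4⌉ = 3 clerks are needed.
Any 3 clerks together have capacity at most 4+2+2 = 8 < 10 slots, so 3 can never suffice.
Ivanova, Horvat, Baptiste, and Ibarra alone can cover everything: Fri afternoon→Ivanova+Ibarra, Fri evening→Horvat+Baptiste, Sat morning→Ivanova, Sat afternoon→Ivanova, Sat evening→Ibarra, Sun morning→Ivanova, Sun afternoon→Horvat, Sun evening→Baptiste.

4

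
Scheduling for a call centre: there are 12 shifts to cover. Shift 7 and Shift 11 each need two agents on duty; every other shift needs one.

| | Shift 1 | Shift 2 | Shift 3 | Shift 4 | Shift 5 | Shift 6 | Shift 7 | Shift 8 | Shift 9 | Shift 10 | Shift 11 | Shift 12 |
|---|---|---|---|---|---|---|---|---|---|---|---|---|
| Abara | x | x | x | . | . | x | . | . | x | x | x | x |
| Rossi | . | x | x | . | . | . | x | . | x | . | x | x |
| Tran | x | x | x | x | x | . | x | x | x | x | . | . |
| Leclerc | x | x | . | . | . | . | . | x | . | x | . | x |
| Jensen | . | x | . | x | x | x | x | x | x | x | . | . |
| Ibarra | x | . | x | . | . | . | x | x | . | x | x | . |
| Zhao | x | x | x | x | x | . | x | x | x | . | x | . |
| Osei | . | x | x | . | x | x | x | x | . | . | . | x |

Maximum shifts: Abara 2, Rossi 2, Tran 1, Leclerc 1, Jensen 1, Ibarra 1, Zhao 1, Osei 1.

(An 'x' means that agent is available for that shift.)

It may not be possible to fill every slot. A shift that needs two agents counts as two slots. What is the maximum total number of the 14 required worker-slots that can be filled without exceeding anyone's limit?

10

Total capacity across all agents is 2+2+1+1+1+1+1+1 = 10, and 14 slots are needed, so at most 10 can be filled.
An assignment achieving 10: Shift 1→Leclerc, Shift 3→Osei, Shift 4→Tran, Shift 5→Jensen, Shift 6→Abara, Shift 9→Zhao, Shift 10→Ibarra, Shift 11→Abara+Rossi, Shift 12→Rossi.
Loads: Abara 2/2, Rossi 2/2, Tran 1/1, Leclerc 1/1, Jensen 1/1, Ibarra 1/1, Zhao 1/1, Osei 1/1.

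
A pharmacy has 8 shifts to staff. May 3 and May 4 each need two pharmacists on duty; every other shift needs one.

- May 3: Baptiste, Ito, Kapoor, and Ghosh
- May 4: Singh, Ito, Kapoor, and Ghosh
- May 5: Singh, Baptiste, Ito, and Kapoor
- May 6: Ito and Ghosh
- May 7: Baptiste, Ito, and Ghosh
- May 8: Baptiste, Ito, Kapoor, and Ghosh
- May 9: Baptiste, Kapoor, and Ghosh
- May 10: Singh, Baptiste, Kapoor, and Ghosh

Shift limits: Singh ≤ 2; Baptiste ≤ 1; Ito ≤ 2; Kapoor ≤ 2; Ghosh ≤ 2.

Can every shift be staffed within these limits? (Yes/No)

Total capacity is 2+1+2+2+2 = 9 but 10 worker-slots are needed — infeasible.

No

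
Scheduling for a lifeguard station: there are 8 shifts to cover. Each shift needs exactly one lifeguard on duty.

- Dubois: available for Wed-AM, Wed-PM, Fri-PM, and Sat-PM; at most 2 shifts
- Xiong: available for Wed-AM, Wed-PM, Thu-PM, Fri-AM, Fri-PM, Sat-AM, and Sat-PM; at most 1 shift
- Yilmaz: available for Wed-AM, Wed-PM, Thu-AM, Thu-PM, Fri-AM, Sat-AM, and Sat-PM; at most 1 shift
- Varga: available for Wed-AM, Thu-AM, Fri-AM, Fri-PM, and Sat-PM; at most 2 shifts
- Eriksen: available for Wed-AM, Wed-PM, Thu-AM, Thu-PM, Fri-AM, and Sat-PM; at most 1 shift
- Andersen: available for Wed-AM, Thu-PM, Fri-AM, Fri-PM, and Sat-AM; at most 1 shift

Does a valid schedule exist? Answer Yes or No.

One valid schedule: Wed-AM→Andersen, Wed-PM→Dubois, Thu-AM→Yilmaz, Thu-PM→Eriksen, Fri-AM→Varga, Fri-PM→Dubois, Sat-AM→Xiong, Sat-PM→Varga.
Loads: Dubois 2/2, Xiong 1/1, Yilmaz 1/1, Varga 2/2, Eriksen 1/1, Andersen 1/1 — all within limits.

Yes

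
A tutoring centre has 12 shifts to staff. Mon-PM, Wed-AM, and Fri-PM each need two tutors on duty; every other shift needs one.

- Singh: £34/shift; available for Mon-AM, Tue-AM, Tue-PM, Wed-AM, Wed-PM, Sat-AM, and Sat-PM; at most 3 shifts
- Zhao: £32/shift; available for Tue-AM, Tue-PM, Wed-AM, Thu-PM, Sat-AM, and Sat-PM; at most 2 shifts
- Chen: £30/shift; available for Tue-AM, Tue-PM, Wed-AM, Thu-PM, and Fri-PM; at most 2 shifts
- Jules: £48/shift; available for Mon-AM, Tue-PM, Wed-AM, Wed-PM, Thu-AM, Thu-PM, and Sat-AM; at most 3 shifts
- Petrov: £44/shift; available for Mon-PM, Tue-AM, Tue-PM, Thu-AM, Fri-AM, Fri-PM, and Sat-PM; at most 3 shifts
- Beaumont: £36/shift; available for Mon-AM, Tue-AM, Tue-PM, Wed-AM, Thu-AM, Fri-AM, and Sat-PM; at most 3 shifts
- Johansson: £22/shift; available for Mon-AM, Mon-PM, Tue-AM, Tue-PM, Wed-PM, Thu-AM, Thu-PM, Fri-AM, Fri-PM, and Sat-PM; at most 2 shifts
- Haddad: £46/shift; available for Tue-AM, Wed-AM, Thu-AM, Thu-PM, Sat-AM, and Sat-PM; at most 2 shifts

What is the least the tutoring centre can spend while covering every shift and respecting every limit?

£510

Mon-PM can only be covered by Petrov and Johansson, so that assignment is forced.
Picking the cheapest available tutor for each shift independently would cost £388, but that ignores the shift limits.
An optimal schedule: Mon-AM→Singh, Mon-PM→Johansson+Petrov, Tue-AM→Singh, Tue-PM→Petrov, Wed-AM→Singh+Beaumont, Wed-PM→Johansson, Thu-AM→Beaumont, Thu-PM→Chen, Fri-AM→Beaumont, Fri-PM→Chen+Petrov, Sat-AM→Zhao, Sat-PM→Zhao.
Total: 34 + 22 + 44 + 34 + 44 + 34 + 36 + 22 + 36 + 30 + 36 + 30 + 44 + 32 + 32 = £510.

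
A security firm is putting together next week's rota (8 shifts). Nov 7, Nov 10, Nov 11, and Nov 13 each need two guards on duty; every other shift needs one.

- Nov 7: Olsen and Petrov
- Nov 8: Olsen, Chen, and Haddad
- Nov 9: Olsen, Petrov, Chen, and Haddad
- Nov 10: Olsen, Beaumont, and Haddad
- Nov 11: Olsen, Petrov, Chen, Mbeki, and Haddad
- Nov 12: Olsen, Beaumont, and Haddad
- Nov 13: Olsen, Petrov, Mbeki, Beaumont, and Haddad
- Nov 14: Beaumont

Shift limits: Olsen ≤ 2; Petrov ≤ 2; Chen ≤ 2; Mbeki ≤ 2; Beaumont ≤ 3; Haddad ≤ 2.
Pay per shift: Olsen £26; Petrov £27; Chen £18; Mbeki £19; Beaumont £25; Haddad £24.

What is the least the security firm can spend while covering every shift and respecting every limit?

£276

Nov 7 can only be covered by Olsen and Petrov, so that assignment is forced.
Nov 14 can only be covered by Beaumont, so that assignment is forced.
Picking the cheapest available guard for each shift independently would cost £267, but that ignores the shift limits.
An optimal schedule: Nov 7→Olsen+Petrov, Nov 8→Chen, Nov 9→Chen, Nov 10→Haddad+Beaumont, Nov 11→Mbeki+Olsen, Nov 12→Haddad, Nov 13→Mbeki+Beaumont, Nov 14→Beaumont.
Total: 26 + 27 + 18 + 18 + 24 + 25 + 19 + 26 + 24 + 19 + 25 + 25 = £276.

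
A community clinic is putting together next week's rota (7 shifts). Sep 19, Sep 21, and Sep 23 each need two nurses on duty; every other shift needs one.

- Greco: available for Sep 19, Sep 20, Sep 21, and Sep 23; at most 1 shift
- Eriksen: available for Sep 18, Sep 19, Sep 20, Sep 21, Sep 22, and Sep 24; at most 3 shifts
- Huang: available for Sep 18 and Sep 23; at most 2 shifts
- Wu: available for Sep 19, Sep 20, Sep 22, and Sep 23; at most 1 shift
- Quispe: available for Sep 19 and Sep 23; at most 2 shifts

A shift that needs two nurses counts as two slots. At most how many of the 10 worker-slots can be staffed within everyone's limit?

9

Total capacity across all nurses is 1+3+2+1+2 = 9, and 10 slots are needed, so at most 9 can be filled.
An assignment achieving 9: Sep 18→Huang, Sep 19→Quispe, Sep 20→Wu, Sep 21→Greco+Eriksen, Sep 22→Eriksen, Sep 23→Huang+Quispe, Sep 24→Eriksen.
Loads: Greco 1/1, Eriksen 3/3, Huang 2/2, Wu 1/1, Quispe 2/2.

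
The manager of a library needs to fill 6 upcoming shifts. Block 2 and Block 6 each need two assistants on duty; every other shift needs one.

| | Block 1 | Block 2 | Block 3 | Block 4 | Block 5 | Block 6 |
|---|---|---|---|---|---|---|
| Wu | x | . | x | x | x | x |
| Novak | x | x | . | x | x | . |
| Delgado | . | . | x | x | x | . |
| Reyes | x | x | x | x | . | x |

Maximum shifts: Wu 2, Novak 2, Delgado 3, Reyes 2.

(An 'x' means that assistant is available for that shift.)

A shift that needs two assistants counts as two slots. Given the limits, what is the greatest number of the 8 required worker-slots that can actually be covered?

Total capacity across all assistants is 2+2+3+2 = 9, and 8 slots are needed, so at most 8 can be filled.
An assignment achieving 8: Block 1→Wu, Block 2→Novak+Reyes, Block 3→Delgado, Block 4→Delgado, Block 5→Novak, Block 6→Wu+Reyes.
Loads: Wu 2/2, Novak 2/2, Delgado 2/3, Reyes 2/2.

8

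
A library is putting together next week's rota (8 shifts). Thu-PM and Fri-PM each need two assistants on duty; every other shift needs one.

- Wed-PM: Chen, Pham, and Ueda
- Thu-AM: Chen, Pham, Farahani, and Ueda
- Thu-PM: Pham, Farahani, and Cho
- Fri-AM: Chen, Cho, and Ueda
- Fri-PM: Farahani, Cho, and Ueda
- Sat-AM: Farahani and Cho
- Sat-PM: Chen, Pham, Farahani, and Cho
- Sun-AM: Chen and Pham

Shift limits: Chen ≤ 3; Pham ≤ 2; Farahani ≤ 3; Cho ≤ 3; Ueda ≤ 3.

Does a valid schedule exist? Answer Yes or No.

Yes

One valid schedule: Wed-PM→Chen, Thu-AM→Pham, Thu-PM→Pham+Farahani, Fri-AM→Chen, Fri-PM→Farahani+Cho, Sat-AM→Farahani, Sat-PM→Cho, Sun-AM→Chen.
Loads: Chen 3/3, Pham 2/2, Farahani 3/3, Cho 2/3, Ueda 0/3 — all within limits.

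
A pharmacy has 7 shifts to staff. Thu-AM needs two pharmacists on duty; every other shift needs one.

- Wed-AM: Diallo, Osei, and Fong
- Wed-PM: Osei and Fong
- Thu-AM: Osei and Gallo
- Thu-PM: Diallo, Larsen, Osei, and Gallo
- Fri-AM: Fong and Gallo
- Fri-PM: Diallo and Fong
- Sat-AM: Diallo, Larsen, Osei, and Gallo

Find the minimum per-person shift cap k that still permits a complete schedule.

2

With 5 pharmacists and 8 worker-slots to fill, someone must work at least ⌈8/5⌉ = 2 shifts, so k ≥ 2.
k = 2 works: Wed-AM→Diallo, Wed-PM→Osei, Thu-AM→Osei+Gallo, Thu-PM→Larsen, Fri-AM→Fong, Fri-PM→Diallo, Sat-AM→Larsen.
Loads: Diallo 2, Larsen 2, Osei 2, Fong 1, Gallo 1 — all ≤ 2.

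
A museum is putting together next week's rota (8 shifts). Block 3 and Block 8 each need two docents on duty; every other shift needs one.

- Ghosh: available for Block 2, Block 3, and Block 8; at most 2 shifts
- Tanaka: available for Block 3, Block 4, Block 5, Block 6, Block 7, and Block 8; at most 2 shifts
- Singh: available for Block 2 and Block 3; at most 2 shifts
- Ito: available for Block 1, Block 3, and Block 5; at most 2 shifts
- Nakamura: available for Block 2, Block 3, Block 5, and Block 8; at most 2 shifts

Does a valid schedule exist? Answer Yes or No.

No

Total capacity is 10 and 10 slots are needed, so capacity alone doesn't rule it out.
Shifts {Block 4, Block 6, Block 7} need 3 worker-slots in total, but the docents available for any of those shifts (Tanaka) can supply at most 2 among them. So no valid schedule exists.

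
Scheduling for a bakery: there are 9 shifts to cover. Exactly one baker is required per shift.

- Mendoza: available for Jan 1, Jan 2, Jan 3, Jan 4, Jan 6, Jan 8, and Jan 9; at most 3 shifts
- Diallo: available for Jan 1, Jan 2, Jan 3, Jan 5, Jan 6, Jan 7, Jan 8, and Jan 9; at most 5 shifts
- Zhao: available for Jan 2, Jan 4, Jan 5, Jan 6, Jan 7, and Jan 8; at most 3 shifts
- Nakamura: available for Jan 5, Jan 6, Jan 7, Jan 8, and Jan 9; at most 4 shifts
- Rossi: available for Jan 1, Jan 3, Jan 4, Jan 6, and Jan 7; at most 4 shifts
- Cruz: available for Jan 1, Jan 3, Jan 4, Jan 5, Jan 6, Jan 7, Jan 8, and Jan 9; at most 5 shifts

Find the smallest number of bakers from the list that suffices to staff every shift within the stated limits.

9 slots to fill and no one can take more than 5, so at least ⌈9/5⌉ = 2 bakers are needed.
Diallo and Rossi alone can cover everything: Jan 1→Diallo, Jan 2→Diallo, Jan 3→Rossi, Jan 4→Rossi, Jan 5→Diallo, Jan 6→Rossi, Jan 7→Rossi, Jan 8→Diallo, Jan 9→Diallo.

2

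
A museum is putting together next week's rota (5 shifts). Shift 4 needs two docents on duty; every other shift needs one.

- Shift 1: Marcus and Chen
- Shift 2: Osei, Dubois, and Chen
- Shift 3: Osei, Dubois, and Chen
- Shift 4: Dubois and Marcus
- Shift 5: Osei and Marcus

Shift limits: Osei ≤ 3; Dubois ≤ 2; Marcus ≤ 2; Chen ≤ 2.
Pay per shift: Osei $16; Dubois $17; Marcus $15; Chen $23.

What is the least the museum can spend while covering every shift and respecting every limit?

$95

Shift 4 can only be covered by Dubois and Marcus, so that assignment is forced.
Picking the cheapest available docent for each shift independently would cost $94, but that ignores the shift limits.
An optimal schedule: Shift 1→Marcus, Shift 2→Osei, Shift 3→Osei, Shift 4→Dubois+Marcus, Shift 5→Osei.
Total: 15 + 16 + 16 + 17 + 15 + 16 = $95.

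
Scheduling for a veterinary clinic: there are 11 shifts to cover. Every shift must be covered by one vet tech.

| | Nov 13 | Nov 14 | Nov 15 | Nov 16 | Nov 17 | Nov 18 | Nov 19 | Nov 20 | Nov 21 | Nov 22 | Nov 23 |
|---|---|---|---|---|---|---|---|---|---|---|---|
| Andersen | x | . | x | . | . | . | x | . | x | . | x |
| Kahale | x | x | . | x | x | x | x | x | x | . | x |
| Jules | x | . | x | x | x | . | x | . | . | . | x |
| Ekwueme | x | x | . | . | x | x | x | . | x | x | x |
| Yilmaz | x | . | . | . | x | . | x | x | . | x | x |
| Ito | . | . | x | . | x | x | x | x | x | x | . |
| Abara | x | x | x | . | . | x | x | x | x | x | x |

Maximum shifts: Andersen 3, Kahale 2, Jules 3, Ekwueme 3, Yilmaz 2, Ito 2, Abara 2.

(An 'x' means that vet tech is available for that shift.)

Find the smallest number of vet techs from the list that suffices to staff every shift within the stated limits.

4

11 slots to fill and no one can take more than 3, so at least ⌈11/3⌉ = 4 vet techs are needed.
Andersen, Kahale, Jules, and Ekwueme alone can cover everything: Nov 13→Andersen, Nov 14→Kahale, Nov 15→Andersen, Nov 16→Jules, Nov 17→Jules, Nov 18→Ekwueme, Nov 19→Jules, Nov 20→Kahale, Nov 21→Andersen, Nov 22→Ekwueme, Nov 23→Ekwueme.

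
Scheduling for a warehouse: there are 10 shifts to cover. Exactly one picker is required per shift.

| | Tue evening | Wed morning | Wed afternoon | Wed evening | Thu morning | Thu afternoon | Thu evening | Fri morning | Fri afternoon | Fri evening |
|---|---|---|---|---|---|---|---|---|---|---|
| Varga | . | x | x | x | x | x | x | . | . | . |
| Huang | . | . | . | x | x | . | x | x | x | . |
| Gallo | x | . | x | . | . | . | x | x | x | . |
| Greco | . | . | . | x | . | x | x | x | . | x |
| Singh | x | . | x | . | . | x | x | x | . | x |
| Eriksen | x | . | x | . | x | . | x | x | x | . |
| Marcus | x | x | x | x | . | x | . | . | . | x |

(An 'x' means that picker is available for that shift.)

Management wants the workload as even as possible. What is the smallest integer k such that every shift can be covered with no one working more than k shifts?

With 7 pickers and 10 worker-slots to fill, someone must work at least ⌈10/7⌉ = 2 shifts, so k ≥ 2.
k = 2 works: Tue evening→Gallo, Wed morning→Varga, Wed afternoon→Gallo, Wed evening→Huang, Thu morning→Varga, Thu afternoon→Greco, Thu evening→Singh, Fri morning→Singh, Fri afternoon→Huang, Fri evening→Greco.
Loads: Varga 2, Huang 2, Gallo 2, Greco 2, Singh 2, Eriksen 0, Marcus 0 — all ≤ 2.

2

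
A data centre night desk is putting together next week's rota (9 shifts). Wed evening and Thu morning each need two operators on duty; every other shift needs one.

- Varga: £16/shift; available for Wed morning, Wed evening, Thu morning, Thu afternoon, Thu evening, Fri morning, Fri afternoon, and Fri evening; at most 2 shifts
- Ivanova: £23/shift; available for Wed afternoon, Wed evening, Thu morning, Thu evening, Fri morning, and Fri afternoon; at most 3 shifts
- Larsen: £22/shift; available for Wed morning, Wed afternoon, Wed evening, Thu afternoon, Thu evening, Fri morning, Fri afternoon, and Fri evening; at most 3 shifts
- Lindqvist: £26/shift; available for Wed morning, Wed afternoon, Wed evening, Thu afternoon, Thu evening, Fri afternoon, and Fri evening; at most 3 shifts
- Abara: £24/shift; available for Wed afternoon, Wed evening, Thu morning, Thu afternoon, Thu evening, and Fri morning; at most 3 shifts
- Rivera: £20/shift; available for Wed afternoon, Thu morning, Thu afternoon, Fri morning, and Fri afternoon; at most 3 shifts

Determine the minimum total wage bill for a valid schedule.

Picking the cheapest available operator for each shift independently would cost £190, but that ignores the shift limits.
An optimal schedule: Wed morning→Varga, Wed afternoon→Rivera, Wed evening→Larsen+Ivanova, Thu morning→Rivera+Ivanova, Thu afternoon→Rivera, Thu evening→Larsen, Fri morning→Larsen, Fri afternoon→Ivanova, Fri evening→Varga.
Total: 16 + 20 + 22 + 23 + 20 + 23 + 20 + 22 + 22 + 23 + 16 = £227.

£227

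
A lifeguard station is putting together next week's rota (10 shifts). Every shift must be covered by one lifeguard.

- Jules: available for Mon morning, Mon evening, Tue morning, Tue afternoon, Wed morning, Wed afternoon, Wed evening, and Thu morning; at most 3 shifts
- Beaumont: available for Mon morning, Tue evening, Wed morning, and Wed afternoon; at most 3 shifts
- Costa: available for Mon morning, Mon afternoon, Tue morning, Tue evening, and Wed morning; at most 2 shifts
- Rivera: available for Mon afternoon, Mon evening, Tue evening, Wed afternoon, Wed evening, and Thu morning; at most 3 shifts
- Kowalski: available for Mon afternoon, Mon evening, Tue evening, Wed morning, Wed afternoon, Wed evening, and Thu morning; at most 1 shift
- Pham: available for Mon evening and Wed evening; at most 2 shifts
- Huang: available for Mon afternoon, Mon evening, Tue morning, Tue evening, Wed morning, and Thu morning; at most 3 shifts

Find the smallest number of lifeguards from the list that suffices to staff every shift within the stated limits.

10 slots to fill and no one can take more than 3, so at least ⌈10/3⌉ = 4 lifeguards are needed.
Jules, Beaumont, Costa, and Rivera alone can cover everything: Mon morning→Beaumont, Mon afternoon→Costa, Mon evening→Jules, Tue morning→Jules, Tue afternoon→Jules, Tue evening→Beaumont, Wed morning→Beaumont, Wed afternoon→Rivera, Wed evening→Rivera, Thu morning→Rivera.

4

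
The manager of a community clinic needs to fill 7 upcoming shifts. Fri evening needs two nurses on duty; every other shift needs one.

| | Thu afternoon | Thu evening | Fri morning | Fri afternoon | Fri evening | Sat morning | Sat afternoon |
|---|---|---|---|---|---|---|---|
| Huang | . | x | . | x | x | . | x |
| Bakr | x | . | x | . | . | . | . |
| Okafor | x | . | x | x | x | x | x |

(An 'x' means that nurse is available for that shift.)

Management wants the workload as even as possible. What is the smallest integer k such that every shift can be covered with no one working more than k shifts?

With 3 nurses and 8 worker-slots to fill, someone must work at least ⌈8/3⌉ = 3 shifts, so k ≥ 3.
k = 3 works: Thu afternoon→Bakr, Thu evening→Huang, Fri morning→Bakr, Fri afternoon→Huang, Fri evening→Huang+Okafor, Sat morning→Okafor, Sat afternoon→Okafor.
Loads: Huang 3, Bakr 2, Okafor 3 — all ≤ 3.

3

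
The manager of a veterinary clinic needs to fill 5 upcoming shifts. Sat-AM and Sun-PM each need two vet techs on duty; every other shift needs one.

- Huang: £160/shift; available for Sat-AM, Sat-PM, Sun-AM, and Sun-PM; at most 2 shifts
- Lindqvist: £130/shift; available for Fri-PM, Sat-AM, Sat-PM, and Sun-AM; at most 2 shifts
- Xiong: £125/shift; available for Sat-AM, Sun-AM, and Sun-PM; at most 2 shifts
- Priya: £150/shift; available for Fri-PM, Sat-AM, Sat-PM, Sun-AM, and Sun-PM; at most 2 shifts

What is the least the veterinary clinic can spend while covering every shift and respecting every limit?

£970

Picking the cheapest available vet tech for each shift independently would cost £915, but that ignores the shift limits.
An optimal schedule: Fri-PM→Lindqvist, Sat-AM→Priya+Huang, Sat-PM→Lindqvist, Sun-AM→Xiong, Sun-PM→Xiong+Priya.
Total: 130 + 150 + 160 + 130 + 125 + 125 + 150 = £970.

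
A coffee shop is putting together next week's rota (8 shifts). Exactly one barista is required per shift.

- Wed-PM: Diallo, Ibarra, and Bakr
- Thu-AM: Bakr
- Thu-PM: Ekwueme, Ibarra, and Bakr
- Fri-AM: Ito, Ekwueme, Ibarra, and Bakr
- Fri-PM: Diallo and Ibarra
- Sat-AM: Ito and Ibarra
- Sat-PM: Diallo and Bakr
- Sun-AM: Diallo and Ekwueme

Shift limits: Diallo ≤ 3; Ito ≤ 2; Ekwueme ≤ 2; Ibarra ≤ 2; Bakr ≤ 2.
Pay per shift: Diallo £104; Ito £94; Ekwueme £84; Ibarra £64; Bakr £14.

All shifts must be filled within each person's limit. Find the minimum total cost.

£512

Thu-AM can only be covered by Bakr, so that assignment is forced.
Picking the cheapest available barista for each shift independently would cost £282, but that ignores the shift limits.
An optimal schedule: Wed-PM→Ibarra, Thu-AM→Bakr, Thu-PM→Ekwueme, Fri-AM→Ito, Fri-PM→Ibarra, Sat-AM→Ito, Sat-PM→Bakr, Sun-AM→Ekwueme.
Total: 64 + 14 + 84 + 94 + 64 + 94 + 14 + 84 = £512.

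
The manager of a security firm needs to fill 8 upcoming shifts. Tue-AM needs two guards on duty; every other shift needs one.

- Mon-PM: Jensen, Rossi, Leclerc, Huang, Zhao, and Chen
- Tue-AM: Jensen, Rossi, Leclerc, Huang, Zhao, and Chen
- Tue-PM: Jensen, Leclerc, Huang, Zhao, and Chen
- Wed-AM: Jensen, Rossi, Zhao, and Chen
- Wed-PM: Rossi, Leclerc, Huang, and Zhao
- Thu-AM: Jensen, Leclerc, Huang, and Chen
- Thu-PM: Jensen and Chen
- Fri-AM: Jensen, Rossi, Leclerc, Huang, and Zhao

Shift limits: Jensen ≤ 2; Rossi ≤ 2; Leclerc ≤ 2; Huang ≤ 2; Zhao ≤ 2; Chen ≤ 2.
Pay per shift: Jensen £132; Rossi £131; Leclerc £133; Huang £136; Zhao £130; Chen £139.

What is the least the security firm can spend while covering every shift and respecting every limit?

£1188

Picking the cheapest available guard for each shift independently would cost £1175, but that ignores the shift limits.
An optimal schedule: Mon-PM→Rossi, Tue-AM→Leclerc+Huang, Tue-PM→Leclerc, Wed-AM→Zhao, Wed-PM→Zhao, Thu-AM→Jensen, Thu-PM→Jensen, Fri-AM→Rossi.
Total: 131 + 133 + 136 + 133 + 130 + 130 + 132 + 132 + 131 = £1188.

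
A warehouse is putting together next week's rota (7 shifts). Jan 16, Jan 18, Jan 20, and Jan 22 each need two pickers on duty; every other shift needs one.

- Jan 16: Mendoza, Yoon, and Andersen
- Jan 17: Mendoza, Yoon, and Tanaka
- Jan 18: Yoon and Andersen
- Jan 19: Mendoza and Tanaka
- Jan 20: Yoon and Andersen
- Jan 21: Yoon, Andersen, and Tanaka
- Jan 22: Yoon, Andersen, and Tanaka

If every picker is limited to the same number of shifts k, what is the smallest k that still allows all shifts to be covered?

3

With 4 pickers and 11 worker-slots to fill, someone must work at least ⌈11/4⌉ = 3 shifts, so k ≥ 3.
k = 3 works: Jan 16→Mendoza+Yoon, Jan 17→Mendoza, Jan 18→Yoon+Andersen, Jan 19→Mendoza, Jan 20→Yoon+Andersen, Jan 21→Tanaka, Jan 22→Andersen+Tanaka.
Loads: Mendoza 3, Yoon 3, Andersen 3, Tanaka 2 — all ≤ 3.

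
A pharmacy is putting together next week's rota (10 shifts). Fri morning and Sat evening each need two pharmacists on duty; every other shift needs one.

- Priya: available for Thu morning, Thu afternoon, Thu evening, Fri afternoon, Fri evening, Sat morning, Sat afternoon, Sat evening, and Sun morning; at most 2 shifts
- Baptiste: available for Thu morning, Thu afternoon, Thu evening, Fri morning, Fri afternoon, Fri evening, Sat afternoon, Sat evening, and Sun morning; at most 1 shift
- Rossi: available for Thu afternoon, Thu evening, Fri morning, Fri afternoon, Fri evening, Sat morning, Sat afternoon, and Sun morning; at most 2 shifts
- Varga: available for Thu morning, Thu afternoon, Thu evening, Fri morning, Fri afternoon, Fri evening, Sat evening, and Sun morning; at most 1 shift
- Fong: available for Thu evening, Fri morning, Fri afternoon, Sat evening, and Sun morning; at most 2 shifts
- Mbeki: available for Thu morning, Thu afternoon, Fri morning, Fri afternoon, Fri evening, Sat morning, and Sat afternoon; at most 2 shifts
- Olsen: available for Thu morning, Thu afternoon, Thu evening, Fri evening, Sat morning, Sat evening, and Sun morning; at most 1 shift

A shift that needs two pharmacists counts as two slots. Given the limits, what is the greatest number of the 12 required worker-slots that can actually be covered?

11

Total capacity across all pharmacists is 2+1+2+1+2+2+1 = 11, and 12 slots are needed, so at most 11 can be filled.
An assignment achieving 11: Thu morning→Baptiste, Thu afternoon→Rossi, Thu evening→Fong, Fri morning→Rossi+Varga, Fri afternoon→Mbeki, Fri evening→Mbeki, Sat morning→Priya, Sat afternoon→Priya, Sat evening→Fong+Olsen.
Loads: Priya 2/2, Baptiste 1/1, Rossi 2/2, Varga 1/1, Fong 2/2, Mbeki 2/2, Olsen 1/1.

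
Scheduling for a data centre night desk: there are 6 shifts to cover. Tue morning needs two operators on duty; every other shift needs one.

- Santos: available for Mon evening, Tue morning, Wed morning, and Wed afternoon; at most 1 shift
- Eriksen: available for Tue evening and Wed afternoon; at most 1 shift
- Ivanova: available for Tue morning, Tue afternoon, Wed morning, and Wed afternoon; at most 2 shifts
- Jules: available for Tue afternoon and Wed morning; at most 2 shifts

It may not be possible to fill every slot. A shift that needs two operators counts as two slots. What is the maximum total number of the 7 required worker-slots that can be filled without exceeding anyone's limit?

6

Total capacity across all operators is 1+1+2+2 = 6, and 7 slots are needed, so at most 6 can be filled.
An assignment achieving 6: Mon evening→Santos, Tue morning→Ivanova, Tue afternoon→Jules, Tue evening→Eriksen, Wed morning→Jules, Wed afternoon→Ivanova.
Loads: Santos 1/1, Eriksen 1/1, Ivanova 2/2, Jules 2/2.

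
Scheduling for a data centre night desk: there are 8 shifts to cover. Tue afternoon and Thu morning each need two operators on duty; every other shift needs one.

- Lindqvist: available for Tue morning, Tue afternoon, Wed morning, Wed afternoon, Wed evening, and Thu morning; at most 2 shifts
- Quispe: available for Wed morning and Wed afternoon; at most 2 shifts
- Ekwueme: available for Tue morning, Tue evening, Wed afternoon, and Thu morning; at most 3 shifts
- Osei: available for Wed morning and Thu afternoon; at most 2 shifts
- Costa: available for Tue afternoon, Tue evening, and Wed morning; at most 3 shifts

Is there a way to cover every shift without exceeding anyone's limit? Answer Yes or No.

Total capacity is 12 and 10 slots are needed, so capacity alone doesn't rule it out.
Shifts {Tue afternoon, Wed evening, Thu morning} need 5 worker-slots in total, but the operators available for any of those shifts (Lindqvist, Ekwueme, and Costa) can supply at most 4 among them. So no valid schedule exists.

No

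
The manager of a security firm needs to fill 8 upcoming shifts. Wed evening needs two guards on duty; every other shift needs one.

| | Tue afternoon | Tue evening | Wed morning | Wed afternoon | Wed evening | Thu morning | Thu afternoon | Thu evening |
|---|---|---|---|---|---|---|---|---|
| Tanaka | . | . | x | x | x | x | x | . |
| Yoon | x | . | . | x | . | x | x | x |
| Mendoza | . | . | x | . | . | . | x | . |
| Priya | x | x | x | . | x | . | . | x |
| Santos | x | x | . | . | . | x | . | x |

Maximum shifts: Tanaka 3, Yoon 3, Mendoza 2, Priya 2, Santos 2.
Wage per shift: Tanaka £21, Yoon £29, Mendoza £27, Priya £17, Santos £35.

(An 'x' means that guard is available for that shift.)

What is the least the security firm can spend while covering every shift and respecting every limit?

£209

Wed evening can only be covered by Tanaka and Priya, so that assignment is forced.
Picking the cheapest available guard for each shift independently would cost £169, but that ignores the shift limits.
An optimal schedule: Tue afternoon→Yoon, Tue evening→Priya, Wed morning→Mendoza, Wed afternoon→Tanaka, Wed evening→Priya+Tanaka, Thu morning→Tanaka, Thu afternoon→Mendoza, Thu evening→Yoon.
Total: 29 + 17 + 27 + 21 + 17 + 21 + 21 + 27 + 29 = £209.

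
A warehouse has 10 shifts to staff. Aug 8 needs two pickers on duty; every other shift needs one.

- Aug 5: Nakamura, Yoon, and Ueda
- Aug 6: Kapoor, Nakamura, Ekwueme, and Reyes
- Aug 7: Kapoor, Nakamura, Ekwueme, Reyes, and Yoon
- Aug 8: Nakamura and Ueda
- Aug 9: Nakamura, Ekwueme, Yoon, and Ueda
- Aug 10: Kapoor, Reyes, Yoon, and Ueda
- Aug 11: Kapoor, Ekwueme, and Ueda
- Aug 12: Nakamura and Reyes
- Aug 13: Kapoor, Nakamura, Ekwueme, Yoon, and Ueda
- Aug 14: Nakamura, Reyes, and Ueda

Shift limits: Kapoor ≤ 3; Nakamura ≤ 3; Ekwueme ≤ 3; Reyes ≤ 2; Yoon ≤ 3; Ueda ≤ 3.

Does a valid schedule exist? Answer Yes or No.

Yes

Aug 8 can only be covered by Nakamura and Ueda, so that assignment is forced.
One valid schedule: Aug 5→Nakamura, Aug 6→Kapoor, Aug 7→Ekwueme, Aug 8→Nakamura+Ueda, Aug 9→Ekwueme, Aug 10→Kapoor, Aug 11→Kapoor, Aug 12→Nakamura, Aug 13→Ekwueme, Aug 14→Reyes.
Loads: Kapoor 3/3, Nakamura 3/3, Ekwueme 3/3, Reyes 1/2, Yoon 0/3, Ueda 1/3 — all within limits.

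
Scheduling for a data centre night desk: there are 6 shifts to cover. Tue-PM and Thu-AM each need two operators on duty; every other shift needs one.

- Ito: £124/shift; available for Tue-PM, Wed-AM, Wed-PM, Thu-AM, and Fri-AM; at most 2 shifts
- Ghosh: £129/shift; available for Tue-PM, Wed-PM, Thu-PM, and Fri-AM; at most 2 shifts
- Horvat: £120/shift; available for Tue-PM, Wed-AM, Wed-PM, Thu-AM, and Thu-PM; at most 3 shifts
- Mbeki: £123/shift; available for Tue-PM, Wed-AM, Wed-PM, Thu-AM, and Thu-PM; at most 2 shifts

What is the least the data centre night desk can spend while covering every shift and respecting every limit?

£983

Picking the cheapest available operator for each shift independently would cost £970, but that ignores the shift limits.
An optimal schedule: Tue-PM→Ito+Ghosh, Wed-AM→Horvat, Wed-PM→Mbeki, Thu-AM→Horvat+Mbeki, Thu-PM→Horvat, Fri-AM→Ito.
Total: 124 + 129 + 120 + 123 + 120 + 123 + 120 + 124 = £983.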